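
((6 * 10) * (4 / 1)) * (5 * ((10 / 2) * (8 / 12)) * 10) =40000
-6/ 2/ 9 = -1/ 3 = -0.33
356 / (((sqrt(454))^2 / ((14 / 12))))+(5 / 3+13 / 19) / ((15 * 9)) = 1628413 / 1746765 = 0.93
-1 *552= -552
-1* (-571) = 571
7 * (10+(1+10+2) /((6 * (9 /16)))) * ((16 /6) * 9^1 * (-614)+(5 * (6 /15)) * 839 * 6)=-452623.11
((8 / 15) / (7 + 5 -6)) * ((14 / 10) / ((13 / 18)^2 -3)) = -1008 / 20075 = -0.05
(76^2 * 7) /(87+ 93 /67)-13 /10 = 1929461 /4230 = 456.14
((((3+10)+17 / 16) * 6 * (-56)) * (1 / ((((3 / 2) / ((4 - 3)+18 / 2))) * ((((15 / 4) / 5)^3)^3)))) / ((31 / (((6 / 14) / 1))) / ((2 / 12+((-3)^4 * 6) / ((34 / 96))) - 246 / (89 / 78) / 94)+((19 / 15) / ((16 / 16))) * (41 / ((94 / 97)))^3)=-2227432202476385730560000 / 509320437976668275187921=-4.37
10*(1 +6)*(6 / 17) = 420 / 17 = 24.71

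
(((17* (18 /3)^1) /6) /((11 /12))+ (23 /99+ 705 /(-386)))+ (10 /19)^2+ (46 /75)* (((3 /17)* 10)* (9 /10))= 9701893021 /532998450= 18.20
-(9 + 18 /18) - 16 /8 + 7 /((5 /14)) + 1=8.60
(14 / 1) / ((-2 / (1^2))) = -7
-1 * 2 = -2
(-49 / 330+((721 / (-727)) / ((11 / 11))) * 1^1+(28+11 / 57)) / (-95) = -41104761 / 144345850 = -0.28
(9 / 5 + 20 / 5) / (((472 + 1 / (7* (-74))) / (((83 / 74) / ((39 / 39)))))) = 0.01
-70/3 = -23.33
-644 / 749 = -0.86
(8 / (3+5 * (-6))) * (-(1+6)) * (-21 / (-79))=392 / 711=0.55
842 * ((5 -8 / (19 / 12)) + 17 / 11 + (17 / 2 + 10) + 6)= 4574165 / 209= 21885.96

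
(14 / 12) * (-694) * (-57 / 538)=46151 / 538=85.78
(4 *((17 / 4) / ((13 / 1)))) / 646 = 1 / 494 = 0.00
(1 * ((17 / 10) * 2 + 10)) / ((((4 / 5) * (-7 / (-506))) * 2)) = 16951 / 28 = 605.39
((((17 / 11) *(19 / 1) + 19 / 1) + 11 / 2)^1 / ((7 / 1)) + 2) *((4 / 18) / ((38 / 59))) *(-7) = -88087 / 3762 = -23.41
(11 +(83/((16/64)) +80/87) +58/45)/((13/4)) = 1801988/16965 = 106.22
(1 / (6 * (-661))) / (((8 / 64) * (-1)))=4 / 1983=0.00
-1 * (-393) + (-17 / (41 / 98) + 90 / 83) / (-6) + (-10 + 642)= 10531519 / 10209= 1031.59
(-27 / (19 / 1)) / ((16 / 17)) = -459 / 304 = -1.51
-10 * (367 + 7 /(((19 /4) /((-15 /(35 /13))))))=-68170 /19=-3587.89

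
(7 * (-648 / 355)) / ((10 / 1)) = -2268 / 1775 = -1.28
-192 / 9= -64 / 3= -21.33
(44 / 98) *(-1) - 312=-312.45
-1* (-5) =5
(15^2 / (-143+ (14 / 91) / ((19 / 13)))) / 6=-95 / 362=-0.26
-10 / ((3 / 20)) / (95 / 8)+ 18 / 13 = -3134 / 741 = -4.23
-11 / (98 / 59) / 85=-649 / 8330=-0.08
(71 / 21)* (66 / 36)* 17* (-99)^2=14458653 / 14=1032760.93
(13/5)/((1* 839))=13/4195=0.00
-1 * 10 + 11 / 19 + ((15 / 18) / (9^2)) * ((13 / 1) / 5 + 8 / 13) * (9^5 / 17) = 885835 / 8398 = 105.48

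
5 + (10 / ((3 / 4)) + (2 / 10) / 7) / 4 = 3503 / 420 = 8.34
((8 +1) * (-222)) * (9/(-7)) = 17982/7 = 2568.86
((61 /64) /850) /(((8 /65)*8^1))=793 /696320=0.00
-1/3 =-0.33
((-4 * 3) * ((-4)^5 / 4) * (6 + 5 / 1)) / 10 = 16896 / 5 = 3379.20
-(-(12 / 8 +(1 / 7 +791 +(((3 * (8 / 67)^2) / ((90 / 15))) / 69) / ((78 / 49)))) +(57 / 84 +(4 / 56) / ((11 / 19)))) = 420875795555 / 531515556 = 791.84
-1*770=-770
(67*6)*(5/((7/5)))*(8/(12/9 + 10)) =1013.45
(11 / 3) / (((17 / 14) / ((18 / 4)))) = 231 / 17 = 13.59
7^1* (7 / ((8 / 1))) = 49 / 8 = 6.12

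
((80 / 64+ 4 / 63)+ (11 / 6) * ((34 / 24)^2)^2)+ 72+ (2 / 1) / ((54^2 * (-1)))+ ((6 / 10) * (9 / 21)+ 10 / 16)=1065725827 / 13063680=81.58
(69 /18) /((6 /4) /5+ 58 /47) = 2.50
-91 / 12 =-7.58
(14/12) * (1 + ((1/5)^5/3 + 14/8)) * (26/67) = 9384739/7537500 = 1.25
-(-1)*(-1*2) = -2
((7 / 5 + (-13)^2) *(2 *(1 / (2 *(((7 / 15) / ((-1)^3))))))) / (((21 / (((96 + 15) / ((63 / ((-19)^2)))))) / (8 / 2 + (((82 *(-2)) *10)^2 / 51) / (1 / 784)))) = -7998914723854352 / 17493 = -457263746861.85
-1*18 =-18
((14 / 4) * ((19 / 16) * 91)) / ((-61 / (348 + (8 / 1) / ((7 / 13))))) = -1097915 / 488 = -2249.83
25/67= 0.37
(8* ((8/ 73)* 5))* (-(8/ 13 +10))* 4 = -186.13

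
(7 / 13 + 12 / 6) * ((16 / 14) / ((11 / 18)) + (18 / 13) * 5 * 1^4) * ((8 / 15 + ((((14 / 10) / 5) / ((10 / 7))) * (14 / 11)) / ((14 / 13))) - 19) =-662082039 / 1626625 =-407.03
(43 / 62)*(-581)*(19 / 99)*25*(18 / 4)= -11866925 / 1364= -8700.09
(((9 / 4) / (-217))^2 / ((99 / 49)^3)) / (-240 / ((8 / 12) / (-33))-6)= 2401 / 2187061420896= 0.00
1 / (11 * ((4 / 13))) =13 / 44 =0.30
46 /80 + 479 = 19183 /40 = 479.58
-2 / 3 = -0.67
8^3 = 512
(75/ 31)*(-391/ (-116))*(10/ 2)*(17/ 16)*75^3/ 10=210315234375/ 115072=1827683.84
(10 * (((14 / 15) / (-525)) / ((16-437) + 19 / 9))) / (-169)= -2 / 7964125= -0.00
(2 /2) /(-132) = -1 /132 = -0.01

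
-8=-8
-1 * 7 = -7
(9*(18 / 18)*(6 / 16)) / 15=9 / 40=0.22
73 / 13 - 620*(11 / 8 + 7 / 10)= -33303 / 26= -1280.88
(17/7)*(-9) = -153/7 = -21.86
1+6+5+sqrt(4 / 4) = 13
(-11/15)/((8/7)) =-77/120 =-0.64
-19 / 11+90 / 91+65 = 64326 / 1001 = 64.26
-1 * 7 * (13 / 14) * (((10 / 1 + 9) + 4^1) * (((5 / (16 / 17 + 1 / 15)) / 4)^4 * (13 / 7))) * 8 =-10272006362109375 / 1954386739648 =-5255.87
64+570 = 634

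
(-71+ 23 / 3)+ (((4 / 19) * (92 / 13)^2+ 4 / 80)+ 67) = 2747413 / 192660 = 14.26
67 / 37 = 1.81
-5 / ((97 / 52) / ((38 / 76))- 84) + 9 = 18913 / 2087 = 9.06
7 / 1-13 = -6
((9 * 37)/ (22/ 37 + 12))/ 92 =0.29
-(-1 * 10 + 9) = 1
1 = 1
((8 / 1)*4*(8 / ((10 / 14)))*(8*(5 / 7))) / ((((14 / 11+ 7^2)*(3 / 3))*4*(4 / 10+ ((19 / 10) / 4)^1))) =45056 / 3871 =11.64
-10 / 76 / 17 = -5 / 646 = -0.01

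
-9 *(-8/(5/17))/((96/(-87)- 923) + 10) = -35496/132545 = -0.27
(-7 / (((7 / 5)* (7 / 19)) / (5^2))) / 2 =-2375 / 14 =-169.64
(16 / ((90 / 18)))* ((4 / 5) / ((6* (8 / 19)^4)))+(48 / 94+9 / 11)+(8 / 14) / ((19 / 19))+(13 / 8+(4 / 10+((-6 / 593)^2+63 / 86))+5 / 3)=10454030237960513 / 525336599356800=19.90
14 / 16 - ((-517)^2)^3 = -152768299899668545 / 8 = -19096037487458568.12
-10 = -10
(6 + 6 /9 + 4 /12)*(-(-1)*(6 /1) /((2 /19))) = 399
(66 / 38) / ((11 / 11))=1.74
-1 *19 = -19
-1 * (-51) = 51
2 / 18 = 1 / 9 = 0.11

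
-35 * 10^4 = -350000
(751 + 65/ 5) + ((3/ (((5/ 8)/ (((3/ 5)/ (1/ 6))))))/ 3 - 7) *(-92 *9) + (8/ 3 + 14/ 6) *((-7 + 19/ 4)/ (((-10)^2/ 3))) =716153/ 400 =1790.38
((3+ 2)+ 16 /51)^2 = 73441 /2601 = 28.24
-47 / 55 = -0.85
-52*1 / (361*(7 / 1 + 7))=-26 / 2527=-0.01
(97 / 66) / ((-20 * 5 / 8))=-97 / 825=-0.12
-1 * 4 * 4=-16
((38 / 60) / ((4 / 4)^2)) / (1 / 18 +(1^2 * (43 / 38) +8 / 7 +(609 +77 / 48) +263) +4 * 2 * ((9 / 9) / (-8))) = 60648 / 83783695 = 0.00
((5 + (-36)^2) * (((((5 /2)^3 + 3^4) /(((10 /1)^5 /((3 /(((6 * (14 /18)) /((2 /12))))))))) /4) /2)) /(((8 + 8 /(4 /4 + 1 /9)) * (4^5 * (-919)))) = -3017019 /2563285975040000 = -0.00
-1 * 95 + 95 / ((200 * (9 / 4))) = -8531 / 90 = -94.79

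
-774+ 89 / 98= -75763 / 98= -773.09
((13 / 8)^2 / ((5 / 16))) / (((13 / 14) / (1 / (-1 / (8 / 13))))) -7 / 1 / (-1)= 7 / 5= 1.40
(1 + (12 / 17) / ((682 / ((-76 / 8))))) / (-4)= -1435 / 5797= -0.25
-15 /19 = -0.79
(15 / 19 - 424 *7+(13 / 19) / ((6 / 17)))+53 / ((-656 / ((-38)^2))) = -28809943 / 9348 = -3081.94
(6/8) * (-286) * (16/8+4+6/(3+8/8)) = -1608.75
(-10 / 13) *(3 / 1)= -30 / 13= -2.31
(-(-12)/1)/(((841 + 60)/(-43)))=-516/901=-0.57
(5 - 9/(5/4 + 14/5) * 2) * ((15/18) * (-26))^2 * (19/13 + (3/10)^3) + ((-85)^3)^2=244392886376563/648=377149516013.21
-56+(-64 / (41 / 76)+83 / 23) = -161277 / 943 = -171.03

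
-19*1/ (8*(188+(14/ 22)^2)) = -2299/ 182376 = -0.01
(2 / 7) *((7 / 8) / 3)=1 / 12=0.08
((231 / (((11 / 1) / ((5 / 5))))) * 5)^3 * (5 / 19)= 5788125 / 19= 304638.16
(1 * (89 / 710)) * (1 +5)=0.75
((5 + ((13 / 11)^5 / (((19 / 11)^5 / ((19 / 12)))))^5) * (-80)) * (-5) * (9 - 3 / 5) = 1637124922543433615687896734794855 / 97433211201959123637177717792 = 16802.53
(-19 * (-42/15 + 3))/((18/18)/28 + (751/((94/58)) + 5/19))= -475076/57969505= -0.01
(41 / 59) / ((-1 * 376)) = -41 / 22184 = -0.00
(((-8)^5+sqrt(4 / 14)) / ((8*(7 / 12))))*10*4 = -1966080 / 7+60*sqrt(14) / 49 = -280863.99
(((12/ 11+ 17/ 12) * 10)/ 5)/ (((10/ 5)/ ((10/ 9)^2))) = 8275/ 2673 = 3.10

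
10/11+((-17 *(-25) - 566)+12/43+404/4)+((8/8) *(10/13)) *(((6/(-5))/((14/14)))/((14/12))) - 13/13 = -1747677/43043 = -40.60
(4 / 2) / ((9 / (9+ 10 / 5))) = 22 / 9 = 2.44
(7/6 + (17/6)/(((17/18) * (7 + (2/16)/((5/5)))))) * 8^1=724/57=12.70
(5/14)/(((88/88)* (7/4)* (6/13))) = 65/147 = 0.44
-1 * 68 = -68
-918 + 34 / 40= -18343 / 20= -917.15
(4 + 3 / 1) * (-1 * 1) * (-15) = 105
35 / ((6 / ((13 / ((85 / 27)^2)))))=22113 / 2890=7.65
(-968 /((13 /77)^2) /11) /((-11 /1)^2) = -4312 /169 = -25.51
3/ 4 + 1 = 7/ 4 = 1.75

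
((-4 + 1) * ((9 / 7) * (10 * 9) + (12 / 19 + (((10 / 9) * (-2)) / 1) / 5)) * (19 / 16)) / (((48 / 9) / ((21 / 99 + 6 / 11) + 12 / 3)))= -10890619 / 29568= -368.32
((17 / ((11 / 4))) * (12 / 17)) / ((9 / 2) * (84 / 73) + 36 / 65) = 37960 / 49863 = 0.76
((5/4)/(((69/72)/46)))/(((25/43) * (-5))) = -516/25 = -20.64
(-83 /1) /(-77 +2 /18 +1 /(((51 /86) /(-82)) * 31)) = 393669 /385840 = 1.02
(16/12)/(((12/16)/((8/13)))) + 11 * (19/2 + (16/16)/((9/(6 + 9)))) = 28999/234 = 123.93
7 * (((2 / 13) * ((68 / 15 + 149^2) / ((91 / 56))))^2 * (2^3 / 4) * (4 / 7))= 227213895452672 / 6426225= 35357289.15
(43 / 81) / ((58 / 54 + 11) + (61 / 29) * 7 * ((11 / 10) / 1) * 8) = 6235 / 1663638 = 0.00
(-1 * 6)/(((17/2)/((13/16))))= -39/68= -0.57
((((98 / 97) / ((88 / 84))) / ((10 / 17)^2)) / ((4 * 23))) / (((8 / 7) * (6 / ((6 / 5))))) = 2081667 / 392656000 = 0.01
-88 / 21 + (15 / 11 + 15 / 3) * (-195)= -287618 / 231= -1245.10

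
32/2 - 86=-70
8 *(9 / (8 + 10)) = 4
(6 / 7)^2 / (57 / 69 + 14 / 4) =1656 / 9751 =0.17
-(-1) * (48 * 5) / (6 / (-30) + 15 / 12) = 1600 / 7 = 228.57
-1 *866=-866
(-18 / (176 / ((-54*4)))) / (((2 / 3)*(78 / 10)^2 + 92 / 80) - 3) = 24300 / 42581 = 0.57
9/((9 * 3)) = 1/3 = 0.33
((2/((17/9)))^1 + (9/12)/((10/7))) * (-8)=-1077/85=-12.67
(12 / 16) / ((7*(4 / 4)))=3 / 28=0.11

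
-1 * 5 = -5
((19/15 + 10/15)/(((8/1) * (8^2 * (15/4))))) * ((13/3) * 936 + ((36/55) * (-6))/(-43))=5795563/1419000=4.08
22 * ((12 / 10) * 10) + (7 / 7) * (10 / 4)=533 / 2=266.50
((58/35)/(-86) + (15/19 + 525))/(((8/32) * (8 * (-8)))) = -15034399/457520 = -32.86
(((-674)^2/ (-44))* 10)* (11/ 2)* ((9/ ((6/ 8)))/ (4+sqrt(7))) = -9085520/ 3+2271380* sqrt(7)/ 3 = -1025337.80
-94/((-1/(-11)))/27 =-1034/27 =-38.30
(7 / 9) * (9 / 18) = 7 / 18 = 0.39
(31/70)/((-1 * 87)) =-31/6090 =-0.01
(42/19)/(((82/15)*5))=0.08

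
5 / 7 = 0.71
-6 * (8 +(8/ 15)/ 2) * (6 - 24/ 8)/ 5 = -744/ 25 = -29.76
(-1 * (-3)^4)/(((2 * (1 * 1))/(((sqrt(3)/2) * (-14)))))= 567 * sqrt(3)/2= 491.04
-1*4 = -4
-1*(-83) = 83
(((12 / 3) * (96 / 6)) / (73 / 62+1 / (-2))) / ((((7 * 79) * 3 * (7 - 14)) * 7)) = -1984 / 1707111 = -0.00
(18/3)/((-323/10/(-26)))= 4.83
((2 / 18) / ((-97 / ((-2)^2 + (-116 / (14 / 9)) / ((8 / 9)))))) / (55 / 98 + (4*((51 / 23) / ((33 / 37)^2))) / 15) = 0.07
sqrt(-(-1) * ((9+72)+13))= sqrt(94)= 9.70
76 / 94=38 / 47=0.81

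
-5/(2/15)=-75/2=-37.50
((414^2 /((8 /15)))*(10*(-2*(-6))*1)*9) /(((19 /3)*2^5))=260307675 /152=1712550.49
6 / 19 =0.32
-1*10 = -10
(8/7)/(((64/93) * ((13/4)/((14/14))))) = 93/182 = 0.51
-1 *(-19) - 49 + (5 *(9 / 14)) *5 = -195 / 14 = -13.93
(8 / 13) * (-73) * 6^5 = -4541184 / 13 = -349321.85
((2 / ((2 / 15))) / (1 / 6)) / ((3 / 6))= 180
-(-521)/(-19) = -521/19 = -27.42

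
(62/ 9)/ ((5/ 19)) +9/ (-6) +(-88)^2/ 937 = 2778037/ 84330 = 32.94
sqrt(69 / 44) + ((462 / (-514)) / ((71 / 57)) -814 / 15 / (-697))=-122807927 / 190772385 + sqrt(759) / 22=0.61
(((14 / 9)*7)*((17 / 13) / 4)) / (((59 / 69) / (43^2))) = 35424991 / 4602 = 7697.74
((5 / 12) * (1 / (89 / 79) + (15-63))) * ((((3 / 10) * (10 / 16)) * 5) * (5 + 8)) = -1362725 / 5696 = -239.24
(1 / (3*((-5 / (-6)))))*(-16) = -32 / 5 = -6.40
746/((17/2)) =1492/17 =87.76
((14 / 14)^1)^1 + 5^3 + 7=133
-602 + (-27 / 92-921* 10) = -902731 / 92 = -9812.29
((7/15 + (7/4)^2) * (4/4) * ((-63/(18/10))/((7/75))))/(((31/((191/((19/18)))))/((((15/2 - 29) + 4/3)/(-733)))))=-1468126275/6907792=-212.53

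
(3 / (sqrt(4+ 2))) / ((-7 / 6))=-3 * sqrt(6) / 7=-1.05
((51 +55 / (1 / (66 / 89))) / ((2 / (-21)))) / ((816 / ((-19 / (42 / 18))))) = 465633 / 48416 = 9.62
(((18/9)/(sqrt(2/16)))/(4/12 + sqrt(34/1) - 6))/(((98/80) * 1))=28.11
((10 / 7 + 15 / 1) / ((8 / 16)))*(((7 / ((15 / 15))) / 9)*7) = 1610 / 9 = 178.89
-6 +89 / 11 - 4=-1.91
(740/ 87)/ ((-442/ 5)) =-1850/ 19227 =-0.10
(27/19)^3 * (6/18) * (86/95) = 564246/651605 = 0.87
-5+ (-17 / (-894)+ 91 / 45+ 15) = 161473 / 13410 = 12.04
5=5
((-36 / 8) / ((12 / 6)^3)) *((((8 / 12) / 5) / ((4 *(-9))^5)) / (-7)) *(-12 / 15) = 1 / 7054387200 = 0.00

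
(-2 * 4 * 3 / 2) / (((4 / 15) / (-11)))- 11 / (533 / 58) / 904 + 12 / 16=29858447 / 60229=495.75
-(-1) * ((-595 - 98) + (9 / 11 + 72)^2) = 557748 / 121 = 4609.49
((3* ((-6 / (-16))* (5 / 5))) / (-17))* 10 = -45 / 68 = -0.66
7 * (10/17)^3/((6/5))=17500/14739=1.19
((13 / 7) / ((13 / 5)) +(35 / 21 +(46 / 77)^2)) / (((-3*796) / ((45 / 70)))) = -0.00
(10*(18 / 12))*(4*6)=360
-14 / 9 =-1.56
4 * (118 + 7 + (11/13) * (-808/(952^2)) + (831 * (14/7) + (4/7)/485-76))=1222134819973/178570210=6844.00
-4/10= -2/5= -0.40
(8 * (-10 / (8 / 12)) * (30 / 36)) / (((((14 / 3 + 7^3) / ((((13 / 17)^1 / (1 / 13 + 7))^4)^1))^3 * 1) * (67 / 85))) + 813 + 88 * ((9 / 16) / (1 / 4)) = 242109012060004598160745270456115385857364925447473 / 239474789376859147539641170184103745141413511168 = 1011.00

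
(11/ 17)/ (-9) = -11/ 153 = -0.07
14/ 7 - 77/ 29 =-19/ 29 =-0.66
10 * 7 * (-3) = -210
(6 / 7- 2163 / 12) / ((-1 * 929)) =5023 / 26012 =0.19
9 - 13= -4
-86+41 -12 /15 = -229 /5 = -45.80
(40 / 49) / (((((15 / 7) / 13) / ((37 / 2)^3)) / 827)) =544570403 / 21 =25931923.95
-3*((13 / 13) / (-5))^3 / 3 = 0.01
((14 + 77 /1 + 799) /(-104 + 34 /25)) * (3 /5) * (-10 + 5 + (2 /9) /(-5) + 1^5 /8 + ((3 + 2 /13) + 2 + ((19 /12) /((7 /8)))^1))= -29796755 /2802072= -10.63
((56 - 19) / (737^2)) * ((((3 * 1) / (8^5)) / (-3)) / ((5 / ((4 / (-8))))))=37 / 177985617920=0.00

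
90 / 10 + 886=895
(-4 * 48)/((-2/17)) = 1632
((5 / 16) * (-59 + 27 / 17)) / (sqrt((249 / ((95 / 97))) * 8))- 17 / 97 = -305 * sqrt(4589070) / 1642404- 17 / 97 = -0.57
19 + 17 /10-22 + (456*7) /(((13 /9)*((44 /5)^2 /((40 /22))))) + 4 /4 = 8925591 /173030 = 51.58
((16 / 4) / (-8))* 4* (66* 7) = -924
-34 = -34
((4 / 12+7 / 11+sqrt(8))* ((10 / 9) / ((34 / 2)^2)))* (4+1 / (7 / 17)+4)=23360 / 600831+1460* sqrt(2) / 18207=0.15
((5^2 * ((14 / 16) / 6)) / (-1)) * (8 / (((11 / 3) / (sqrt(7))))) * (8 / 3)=-700 * sqrt(7) / 33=-56.12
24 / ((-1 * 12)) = -2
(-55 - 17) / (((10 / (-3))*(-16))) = -27 / 20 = -1.35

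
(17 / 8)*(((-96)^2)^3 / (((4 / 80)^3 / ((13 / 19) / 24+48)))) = 12143084666093568000 / 19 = 639109719268082526.32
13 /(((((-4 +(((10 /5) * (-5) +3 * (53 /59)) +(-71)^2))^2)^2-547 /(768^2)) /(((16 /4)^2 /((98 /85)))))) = 63180455356661760 /224126463576376128801163291133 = 0.00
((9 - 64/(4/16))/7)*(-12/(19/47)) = 7332/7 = 1047.43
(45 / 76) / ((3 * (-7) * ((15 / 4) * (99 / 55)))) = -5 / 1197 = -0.00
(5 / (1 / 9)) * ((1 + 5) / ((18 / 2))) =30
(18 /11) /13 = 0.13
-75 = -75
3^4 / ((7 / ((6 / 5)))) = 486 / 35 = 13.89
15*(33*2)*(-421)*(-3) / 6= 208395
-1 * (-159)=159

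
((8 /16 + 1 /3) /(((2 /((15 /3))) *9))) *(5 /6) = 0.19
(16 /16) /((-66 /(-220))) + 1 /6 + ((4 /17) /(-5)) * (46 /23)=579 /170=3.41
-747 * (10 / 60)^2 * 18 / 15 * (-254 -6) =6474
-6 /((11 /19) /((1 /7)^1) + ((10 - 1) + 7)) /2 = -19 /127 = -0.15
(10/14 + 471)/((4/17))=28067/14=2004.79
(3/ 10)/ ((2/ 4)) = 3/ 5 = 0.60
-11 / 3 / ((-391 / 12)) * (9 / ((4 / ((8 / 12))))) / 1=66 / 391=0.17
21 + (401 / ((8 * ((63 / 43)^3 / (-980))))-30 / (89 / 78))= -15624.69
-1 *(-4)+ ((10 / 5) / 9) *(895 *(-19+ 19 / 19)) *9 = -32216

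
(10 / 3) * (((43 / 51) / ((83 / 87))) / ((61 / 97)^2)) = 117330230 / 15750993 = 7.45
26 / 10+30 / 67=1021 / 335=3.05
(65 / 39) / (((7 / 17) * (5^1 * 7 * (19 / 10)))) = 170 / 2793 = 0.06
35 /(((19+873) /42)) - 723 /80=-131829 /17840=-7.39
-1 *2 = -2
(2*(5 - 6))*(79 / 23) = -158 / 23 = -6.87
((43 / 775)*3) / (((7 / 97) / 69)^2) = 5778716121 / 37975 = 152171.59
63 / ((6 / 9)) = 189 / 2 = 94.50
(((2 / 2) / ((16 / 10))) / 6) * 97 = 485 / 48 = 10.10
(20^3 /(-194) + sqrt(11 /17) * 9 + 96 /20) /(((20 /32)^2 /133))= -150424064 /12125 + 76608 * sqrt(187) /425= -9941.17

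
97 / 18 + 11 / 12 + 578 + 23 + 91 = 25139 / 36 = 698.31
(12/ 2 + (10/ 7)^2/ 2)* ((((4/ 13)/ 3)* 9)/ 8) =516/ 637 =0.81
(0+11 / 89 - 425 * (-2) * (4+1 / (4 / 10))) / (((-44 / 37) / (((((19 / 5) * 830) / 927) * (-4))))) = 19128202576 / 302511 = 63231.43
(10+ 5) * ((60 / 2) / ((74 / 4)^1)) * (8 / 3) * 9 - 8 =21304 / 37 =575.78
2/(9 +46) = 2/55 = 0.04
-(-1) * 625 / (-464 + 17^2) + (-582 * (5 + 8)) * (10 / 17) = -530045 / 119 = -4454.16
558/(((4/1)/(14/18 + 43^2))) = 258044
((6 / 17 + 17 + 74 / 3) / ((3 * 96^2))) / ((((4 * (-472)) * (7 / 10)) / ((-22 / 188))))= 117865 / 875854135296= 0.00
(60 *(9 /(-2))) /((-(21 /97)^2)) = 5760.61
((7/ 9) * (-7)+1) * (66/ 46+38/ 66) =-61040/ 6831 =-8.94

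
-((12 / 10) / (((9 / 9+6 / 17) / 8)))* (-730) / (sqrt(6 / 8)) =79424* sqrt(3) / 23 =5981.15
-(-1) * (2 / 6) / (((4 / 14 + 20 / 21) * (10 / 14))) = 49 / 130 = 0.38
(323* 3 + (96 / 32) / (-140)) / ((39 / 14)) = 45219 / 130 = 347.84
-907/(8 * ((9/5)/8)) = -503.89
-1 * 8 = -8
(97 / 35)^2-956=-1161691 / 1225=-948.32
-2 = -2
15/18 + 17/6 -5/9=28/9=3.11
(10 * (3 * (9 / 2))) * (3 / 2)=405 / 2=202.50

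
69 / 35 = 1.97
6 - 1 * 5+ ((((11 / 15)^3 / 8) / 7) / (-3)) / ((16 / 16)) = 565669 / 567000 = 1.00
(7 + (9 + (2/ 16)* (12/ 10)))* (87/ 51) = 27.55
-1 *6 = -6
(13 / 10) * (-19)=-247 / 10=-24.70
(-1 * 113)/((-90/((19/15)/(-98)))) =-0.02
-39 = -39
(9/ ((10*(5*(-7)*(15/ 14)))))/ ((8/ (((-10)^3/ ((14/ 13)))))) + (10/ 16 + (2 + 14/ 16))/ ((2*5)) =439/ 140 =3.14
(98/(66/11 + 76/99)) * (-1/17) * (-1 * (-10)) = -8.52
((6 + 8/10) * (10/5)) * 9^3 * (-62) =-3073464/5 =-614692.80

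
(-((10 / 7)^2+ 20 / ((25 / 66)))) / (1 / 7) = -13436 / 35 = -383.89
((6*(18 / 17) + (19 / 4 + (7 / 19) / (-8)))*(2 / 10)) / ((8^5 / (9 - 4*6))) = -85713 / 84672512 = -0.00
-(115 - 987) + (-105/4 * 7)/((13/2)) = 21937/26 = 843.73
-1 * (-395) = 395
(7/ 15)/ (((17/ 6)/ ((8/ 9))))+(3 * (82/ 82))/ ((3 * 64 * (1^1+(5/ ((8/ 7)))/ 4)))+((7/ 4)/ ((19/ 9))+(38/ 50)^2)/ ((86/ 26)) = 12125069543/ 20937667500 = 0.58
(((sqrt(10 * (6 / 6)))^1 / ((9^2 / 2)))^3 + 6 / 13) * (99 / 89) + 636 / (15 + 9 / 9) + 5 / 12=880 * sqrt(10) / 5255361 + 282401 / 6942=40.68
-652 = -652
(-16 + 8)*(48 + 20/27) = -10528/27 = -389.93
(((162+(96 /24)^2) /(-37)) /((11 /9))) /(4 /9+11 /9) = -4806 /2035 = -2.36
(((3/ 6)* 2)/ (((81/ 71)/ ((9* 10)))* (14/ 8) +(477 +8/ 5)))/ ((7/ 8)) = 22720/ 9515009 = 0.00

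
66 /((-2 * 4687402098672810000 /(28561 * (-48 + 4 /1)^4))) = -5026736 /6669913966875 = -0.00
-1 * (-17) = 17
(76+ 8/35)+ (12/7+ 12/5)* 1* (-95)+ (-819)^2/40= 4607231/280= 16454.40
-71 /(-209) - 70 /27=-12713 /5643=-2.25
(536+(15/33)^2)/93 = 21627/3751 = 5.77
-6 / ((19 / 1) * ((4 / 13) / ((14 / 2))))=-7.18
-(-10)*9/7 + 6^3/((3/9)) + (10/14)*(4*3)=4686/7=669.43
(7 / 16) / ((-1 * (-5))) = 7 / 80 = 0.09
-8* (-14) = 112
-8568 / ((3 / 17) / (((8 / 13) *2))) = -776832 / 13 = -59756.31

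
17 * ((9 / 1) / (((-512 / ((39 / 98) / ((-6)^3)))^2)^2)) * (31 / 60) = 15051647 / 1135593435495241842992087040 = 0.00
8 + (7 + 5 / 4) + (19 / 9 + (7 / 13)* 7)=10357 / 468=22.13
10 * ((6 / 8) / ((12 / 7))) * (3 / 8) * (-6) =-315 / 32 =-9.84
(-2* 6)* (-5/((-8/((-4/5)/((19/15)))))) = 4.74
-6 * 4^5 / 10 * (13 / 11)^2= -519168 / 605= -858.13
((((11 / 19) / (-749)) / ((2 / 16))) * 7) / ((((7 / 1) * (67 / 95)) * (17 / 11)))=-4840 / 853111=-0.01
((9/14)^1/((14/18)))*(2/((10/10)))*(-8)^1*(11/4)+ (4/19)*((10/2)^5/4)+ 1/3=358732/2793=128.44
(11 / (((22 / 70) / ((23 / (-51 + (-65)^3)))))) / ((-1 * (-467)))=-805 / 128273692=-0.00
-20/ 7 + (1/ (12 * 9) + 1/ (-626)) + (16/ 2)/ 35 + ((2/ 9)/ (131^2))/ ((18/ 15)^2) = -159643241399/ 60911596620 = -2.62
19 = 19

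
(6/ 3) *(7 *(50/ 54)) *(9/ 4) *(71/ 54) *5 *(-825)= -17084375/ 108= -158188.66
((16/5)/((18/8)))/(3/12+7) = 256/1305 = 0.20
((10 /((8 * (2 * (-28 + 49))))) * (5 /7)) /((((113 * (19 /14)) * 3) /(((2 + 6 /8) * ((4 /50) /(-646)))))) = -11 /699028848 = -0.00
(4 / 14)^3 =8 / 343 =0.02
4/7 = 0.57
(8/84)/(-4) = -1/42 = -0.02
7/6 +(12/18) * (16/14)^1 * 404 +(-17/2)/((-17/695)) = 13786/21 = 656.48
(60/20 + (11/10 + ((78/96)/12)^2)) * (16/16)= 756557/184320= 4.10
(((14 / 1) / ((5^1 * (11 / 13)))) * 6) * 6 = 6552 / 55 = 119.13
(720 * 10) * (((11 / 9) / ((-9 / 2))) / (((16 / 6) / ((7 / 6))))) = -7700 / 9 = -855.56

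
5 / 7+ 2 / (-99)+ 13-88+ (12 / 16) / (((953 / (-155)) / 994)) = -258303329 / 1320858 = -195.56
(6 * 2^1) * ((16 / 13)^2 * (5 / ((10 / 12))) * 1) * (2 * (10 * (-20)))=-7372800 / 169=-43626.04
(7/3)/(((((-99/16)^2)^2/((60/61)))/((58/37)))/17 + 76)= 9046589440/511466861217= 0.02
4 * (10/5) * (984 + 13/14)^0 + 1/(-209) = 1671/209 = 8.00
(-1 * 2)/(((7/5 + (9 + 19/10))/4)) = -80/123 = -0.65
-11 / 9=-1.22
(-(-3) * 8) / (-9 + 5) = -6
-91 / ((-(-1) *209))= -91 / 209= -0.44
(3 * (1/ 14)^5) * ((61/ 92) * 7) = 183/ 7068544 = 0.00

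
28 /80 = 7 /20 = 0.35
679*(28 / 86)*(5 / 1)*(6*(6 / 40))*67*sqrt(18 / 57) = 2866059*sqrt(114) / 817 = 37455.49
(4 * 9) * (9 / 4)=81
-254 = -254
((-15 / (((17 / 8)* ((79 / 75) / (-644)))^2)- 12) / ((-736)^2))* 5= -2799495054735 / 244257362176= -11.46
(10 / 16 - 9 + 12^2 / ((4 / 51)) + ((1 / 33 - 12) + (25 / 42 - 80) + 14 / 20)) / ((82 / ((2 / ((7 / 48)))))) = 32098846 / 110495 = 290.50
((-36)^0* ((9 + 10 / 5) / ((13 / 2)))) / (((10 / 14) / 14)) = 2156 / 65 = 33.17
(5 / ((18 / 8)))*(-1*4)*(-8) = 640 / 9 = 71.11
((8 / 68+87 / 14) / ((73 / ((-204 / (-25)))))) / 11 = 822 / 12775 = 0.06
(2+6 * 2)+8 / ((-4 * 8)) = 55 / 4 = 13.75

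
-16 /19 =-0.84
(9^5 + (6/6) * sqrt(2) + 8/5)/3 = sqrt(2)/3 + 295253/15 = 19684.00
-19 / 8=-2.38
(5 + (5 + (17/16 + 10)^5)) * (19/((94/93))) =306993438766839/98566144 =3114593.17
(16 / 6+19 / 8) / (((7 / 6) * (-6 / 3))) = -121 / 56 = -2.16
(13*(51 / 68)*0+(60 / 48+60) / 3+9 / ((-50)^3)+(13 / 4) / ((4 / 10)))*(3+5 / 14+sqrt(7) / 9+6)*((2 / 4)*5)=5351549*sqrt(7) / 675000+100150417 / 150000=688.65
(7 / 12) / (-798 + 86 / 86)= -7 / 9564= -0.00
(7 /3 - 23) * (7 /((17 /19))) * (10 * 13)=-1071980 /51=-21019.22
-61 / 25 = -2.44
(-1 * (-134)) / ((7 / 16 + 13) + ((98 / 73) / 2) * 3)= 156512 / 18047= 8.67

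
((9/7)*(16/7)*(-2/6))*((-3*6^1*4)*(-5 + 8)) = 10368/49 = 211.59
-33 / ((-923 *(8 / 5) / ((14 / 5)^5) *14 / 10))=2.75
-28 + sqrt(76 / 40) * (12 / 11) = -28 + 6 * sqrt(190) / 55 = -26.50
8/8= 1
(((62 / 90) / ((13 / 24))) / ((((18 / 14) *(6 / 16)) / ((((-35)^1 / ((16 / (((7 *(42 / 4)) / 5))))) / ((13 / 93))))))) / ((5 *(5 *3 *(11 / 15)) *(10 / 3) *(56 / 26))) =-329623 / 214500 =-1.54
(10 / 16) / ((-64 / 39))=-195 / 512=-0.38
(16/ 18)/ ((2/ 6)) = 8/ 3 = 2.67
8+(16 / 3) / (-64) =95 / 12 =7.92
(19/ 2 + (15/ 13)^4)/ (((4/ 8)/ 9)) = 5795181/ 28561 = 202.91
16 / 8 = 2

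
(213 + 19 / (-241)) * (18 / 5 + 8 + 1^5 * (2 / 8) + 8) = 10185829 / 2410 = 4226.49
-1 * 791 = -791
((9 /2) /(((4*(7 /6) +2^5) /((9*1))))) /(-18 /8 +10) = 243 /1705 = 0.14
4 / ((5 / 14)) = 56 / 5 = 11.20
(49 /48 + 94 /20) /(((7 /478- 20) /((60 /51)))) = -328147 /974406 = -0.34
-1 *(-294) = 294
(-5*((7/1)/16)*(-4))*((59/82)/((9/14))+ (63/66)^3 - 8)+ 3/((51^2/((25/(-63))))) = -5016853267445/95383122912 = -52.60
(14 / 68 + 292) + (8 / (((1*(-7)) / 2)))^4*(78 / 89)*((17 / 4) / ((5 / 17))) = 637.87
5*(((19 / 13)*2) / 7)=190 / 91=2.09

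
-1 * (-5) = 5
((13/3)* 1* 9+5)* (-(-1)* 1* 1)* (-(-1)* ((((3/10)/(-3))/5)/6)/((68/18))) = -0.04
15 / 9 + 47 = 146 / 3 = 48.67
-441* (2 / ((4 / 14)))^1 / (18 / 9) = -1543.50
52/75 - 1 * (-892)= 66952/75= 892.69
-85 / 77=-1.10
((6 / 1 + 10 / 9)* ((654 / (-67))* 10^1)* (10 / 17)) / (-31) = 1395200 / 105927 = 13.17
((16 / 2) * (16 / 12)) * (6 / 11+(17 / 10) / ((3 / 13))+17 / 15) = 3184 / 33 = 96.48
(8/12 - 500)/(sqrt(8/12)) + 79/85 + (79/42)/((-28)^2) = -610.62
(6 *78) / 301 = 468 / 301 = 1.55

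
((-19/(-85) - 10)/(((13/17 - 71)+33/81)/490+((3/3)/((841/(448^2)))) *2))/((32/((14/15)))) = -2157414777/3610148735560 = -0.00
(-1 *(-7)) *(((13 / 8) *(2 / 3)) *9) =273 / 4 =68.25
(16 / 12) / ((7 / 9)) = 12 / 7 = 1.71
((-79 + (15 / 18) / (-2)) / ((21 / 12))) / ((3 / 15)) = -4765 / 21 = -226.90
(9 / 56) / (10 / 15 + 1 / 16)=54 / 245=0.22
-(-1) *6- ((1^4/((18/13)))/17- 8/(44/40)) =44533/3366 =13.23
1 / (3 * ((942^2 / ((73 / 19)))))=73 / 50579748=0.00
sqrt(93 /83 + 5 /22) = sqrt(4493786) /1826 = 1.16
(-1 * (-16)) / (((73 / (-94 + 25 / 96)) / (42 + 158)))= -899900 / 219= -4109.13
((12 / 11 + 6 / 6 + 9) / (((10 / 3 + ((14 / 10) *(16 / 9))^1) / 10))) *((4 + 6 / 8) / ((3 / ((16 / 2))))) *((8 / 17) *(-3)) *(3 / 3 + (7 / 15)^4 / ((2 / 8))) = -2233773152 / 5511825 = -405.27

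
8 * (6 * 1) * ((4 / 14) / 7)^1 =96 / 49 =1.96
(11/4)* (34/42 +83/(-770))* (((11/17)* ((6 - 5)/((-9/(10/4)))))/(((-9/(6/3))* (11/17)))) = 0.12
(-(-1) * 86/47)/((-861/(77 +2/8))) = -4429/26978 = -0.16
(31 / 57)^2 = 961 / 3249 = 0.30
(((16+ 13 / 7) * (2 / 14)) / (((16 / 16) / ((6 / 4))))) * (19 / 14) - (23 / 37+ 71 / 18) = 286499 / 456876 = 0.63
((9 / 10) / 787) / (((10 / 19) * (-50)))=-171 / 3935000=-0.00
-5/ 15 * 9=-3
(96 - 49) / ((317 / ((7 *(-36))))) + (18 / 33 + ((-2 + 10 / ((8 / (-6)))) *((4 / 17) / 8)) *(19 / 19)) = -8796229 / 237116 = -37.10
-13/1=-13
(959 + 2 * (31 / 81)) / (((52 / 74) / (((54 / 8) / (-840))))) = -10.98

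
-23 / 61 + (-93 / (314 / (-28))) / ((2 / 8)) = 314077 / 9577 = 32.79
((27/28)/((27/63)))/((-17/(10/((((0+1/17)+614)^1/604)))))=-13590/10439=-1.30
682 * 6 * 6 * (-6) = -147312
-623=-623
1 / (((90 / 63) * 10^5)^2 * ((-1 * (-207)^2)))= -49 / 42849000000000000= -0.00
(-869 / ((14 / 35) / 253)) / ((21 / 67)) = -73652095 / 42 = -1753621.31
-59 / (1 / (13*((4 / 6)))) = -1534 / 3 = -511.33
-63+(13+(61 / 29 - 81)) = -3738 / 29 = -128.90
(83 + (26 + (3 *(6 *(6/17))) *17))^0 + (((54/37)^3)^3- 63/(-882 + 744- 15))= 69492282264408696/2209349576516309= 31.45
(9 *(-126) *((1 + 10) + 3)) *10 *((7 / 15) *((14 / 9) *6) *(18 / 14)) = -889056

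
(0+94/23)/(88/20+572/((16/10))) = 20/1771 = 0.01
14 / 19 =0.74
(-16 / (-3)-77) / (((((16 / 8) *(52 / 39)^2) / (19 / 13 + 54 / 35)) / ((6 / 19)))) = -529029 / 27664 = -19.12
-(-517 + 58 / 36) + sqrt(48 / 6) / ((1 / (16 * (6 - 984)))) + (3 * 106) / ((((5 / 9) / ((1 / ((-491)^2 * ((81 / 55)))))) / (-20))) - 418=-44161.87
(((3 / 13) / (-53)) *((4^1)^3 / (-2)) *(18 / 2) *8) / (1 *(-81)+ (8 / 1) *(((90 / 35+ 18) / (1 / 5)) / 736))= -123648 / 984581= -0.13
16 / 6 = 8 / 3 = 2.67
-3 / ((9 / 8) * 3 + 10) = -24 / 107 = -0.22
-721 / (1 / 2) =-1442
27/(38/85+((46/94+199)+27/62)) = 6687630/49630117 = 0.13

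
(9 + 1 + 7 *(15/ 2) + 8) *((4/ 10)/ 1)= 141/ 5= 28.20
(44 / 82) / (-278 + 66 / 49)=-539 / 277898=-0.00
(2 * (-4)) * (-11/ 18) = 4.89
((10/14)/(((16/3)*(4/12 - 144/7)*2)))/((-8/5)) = 0.00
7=7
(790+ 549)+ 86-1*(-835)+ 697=2957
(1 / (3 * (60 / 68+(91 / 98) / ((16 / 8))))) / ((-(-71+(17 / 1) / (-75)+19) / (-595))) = -7080500 / 2510797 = -2.82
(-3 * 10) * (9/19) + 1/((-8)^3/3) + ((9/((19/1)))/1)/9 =-137785/9728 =-14.16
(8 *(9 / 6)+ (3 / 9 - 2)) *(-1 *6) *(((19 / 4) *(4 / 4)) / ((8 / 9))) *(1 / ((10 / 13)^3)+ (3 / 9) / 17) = -199754049 / 272000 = -734.39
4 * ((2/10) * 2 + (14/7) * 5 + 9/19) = 4132/95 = 43.49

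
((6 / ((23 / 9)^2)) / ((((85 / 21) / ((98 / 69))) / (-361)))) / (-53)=2.20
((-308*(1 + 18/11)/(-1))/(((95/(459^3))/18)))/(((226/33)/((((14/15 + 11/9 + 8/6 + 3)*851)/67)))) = 643902983322218928/3596225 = 179049693309.57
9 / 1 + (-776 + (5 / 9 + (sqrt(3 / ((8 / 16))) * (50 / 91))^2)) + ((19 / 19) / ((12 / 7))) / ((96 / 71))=-764.20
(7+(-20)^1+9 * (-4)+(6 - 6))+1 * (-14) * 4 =-105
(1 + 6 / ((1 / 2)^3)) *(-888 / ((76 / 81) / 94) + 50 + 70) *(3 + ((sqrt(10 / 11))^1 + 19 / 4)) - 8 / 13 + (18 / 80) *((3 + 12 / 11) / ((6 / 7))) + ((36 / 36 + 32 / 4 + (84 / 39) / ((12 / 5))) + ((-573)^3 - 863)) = -28935622072415 / 130416 - 82713372 *sqrt(110) / 209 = -226022461.16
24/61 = 0.39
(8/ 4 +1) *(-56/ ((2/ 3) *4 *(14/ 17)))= -153/ 2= -76.50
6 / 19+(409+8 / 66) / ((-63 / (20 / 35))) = -938758 / 276507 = -3.40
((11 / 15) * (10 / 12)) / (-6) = -11 / 108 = -0.10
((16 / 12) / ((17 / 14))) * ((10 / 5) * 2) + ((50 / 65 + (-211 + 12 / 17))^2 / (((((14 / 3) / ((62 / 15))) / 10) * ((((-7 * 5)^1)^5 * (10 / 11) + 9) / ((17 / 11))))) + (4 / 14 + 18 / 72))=623022606507103 / 126752067483132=4.92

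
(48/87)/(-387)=-16/11223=-0.00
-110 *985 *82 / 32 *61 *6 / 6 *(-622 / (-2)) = -42137910925 / 8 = -5267238865.62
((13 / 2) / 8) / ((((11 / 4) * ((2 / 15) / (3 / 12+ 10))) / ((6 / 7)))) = 23985 / 1232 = 19.47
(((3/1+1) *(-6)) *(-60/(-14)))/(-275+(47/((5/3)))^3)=-45000/9690961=-0.00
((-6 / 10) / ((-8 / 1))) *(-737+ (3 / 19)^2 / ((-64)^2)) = -3269308389 / 59146240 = -55.27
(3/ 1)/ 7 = 3/ 7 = 0.43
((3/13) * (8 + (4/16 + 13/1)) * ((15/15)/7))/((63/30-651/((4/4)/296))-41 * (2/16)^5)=-10444800/2872958159071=-0.00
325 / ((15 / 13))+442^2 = 586937 / 3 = 195645.67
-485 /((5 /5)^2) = -485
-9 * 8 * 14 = -1008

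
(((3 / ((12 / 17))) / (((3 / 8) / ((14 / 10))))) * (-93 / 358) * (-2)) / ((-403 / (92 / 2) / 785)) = -1718836 / 2327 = -738.65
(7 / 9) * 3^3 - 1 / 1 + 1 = 21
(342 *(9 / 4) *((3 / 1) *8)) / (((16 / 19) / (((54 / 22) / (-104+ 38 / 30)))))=-523.98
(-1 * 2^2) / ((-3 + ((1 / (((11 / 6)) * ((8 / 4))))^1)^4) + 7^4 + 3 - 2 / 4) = -117128 / 70291603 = -0.00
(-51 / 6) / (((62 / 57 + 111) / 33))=-31977 / 12778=-2.50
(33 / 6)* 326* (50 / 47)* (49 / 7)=627550 / 47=13352.13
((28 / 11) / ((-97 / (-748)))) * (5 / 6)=4760 / 291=16.36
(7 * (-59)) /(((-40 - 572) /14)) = 2891 /306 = 9.45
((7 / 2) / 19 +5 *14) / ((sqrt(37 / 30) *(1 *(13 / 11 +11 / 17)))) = 166243 *sqrt(1110) / 160284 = 34.56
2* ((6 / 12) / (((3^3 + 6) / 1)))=1 / 33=0.03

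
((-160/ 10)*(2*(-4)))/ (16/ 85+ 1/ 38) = 413440/ 693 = 596.59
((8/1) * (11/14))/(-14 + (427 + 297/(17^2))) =6358/418789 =0.02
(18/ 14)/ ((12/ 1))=3/ 28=0.11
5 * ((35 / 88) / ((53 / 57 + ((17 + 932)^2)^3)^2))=22743 / 6102206834065911004099375373723010555232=0.00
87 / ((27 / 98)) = 2842 / 9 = 315.78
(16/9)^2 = 256/81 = 3.16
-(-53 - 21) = 74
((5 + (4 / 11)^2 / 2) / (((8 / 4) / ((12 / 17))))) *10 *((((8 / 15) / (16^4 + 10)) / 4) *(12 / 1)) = 29424 / 67414061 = 0.00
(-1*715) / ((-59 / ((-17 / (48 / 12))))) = -12155 / 236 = -51.50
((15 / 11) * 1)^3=3375 / 1331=2.54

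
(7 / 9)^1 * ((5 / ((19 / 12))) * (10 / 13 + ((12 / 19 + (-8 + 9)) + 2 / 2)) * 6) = 235200 / 4693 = 50.12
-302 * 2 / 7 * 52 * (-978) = 30717024 / 7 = 4388146.29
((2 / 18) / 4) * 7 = 7 / 36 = 0.19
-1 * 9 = -9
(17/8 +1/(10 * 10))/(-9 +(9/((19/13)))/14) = -56791/227700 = -0.25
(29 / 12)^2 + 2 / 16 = 859 / 144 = 5.97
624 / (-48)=-13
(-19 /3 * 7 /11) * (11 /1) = -133 /3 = -44.33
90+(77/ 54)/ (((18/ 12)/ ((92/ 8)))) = 16351/ 162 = 100.93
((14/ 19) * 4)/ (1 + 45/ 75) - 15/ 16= 275/ 304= 0.90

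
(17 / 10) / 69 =17 / 690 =0.02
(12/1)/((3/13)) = 52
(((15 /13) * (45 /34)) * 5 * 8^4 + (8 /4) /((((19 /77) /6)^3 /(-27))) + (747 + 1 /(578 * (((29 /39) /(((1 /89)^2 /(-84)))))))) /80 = -246736376175894757963 /26519053722412160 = -9304.12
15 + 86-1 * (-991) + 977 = 2069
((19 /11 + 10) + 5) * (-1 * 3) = -552 /11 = -50.18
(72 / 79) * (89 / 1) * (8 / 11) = 51264 / 869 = 58.99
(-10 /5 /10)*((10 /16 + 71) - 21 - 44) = -53 /40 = -1.32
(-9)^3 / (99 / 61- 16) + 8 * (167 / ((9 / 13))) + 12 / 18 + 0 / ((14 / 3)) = 15637219 / 7893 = 1981.15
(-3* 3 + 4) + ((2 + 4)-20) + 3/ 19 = -358/ 19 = -18.84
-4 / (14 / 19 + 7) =-76 / 147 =-0.52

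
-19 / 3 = -6.33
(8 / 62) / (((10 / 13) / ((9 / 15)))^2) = 0.08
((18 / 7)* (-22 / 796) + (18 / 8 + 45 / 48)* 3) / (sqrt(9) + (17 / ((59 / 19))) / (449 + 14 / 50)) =8761770810 / 2780621627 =3.15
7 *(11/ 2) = 77/ 2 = 38.50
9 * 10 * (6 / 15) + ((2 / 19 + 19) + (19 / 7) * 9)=10578 / 133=79.53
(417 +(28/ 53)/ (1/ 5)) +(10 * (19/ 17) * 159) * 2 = 3580357/ 901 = 3973.76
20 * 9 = 180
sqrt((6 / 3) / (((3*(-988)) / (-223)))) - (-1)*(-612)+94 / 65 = -39686 / 65+sqrt(330486) / 1482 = -610.17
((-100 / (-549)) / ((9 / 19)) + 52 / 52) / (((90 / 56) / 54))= 383096 / 8235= 46.52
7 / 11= 0.64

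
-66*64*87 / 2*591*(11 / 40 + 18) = -9922658328 / 5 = -1984531665.60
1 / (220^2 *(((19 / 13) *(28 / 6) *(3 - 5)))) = -39 / 25748800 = -0.00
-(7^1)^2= -49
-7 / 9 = -0.78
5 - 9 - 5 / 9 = -41 / 9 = -4.56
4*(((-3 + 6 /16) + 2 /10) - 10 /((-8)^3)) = -3079 /320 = -9.62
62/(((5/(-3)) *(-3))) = 62/5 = 12.40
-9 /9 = -1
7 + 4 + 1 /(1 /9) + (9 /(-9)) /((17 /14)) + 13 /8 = 2829 /136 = 20.80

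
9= 9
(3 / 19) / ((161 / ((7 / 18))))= 1 / 2622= 0.00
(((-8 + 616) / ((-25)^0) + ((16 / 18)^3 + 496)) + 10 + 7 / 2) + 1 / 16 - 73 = 12191969 / 11664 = 1045.26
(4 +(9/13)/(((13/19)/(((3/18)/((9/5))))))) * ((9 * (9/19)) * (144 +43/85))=1376641791/545870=2521.92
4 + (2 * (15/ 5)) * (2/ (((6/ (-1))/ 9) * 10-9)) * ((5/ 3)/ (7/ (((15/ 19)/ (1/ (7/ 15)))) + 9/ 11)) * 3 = 19502/ 5123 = 3.81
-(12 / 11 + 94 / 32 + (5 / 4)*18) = -4669 / 176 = -26.53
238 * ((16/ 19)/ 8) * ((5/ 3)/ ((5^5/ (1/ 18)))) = 238/ 320625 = 0.00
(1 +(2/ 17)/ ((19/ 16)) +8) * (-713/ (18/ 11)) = -23050577/ 5814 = -3964.67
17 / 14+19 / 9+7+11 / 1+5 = 3317 / 126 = 26.33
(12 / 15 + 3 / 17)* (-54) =-4482 / 85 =-52.73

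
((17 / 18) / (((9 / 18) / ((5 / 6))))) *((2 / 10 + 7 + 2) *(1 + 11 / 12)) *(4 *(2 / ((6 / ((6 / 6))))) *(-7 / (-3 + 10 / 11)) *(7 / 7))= 123.90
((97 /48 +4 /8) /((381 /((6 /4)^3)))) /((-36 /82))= -4961 /97536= -0.05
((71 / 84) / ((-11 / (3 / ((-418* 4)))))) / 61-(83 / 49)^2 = -2.87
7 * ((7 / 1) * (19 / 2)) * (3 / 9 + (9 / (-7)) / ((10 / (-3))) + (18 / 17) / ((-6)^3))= 678167 / 2040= 332.43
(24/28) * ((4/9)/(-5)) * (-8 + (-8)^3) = 832/21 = 39.62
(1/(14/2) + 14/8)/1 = 53/28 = 1.89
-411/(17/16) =-6576/17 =-386.82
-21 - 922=-943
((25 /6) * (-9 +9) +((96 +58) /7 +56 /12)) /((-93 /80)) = -6400 /279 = -22.94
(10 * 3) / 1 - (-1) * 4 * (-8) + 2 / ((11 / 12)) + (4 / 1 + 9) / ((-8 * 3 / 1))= -95 / 264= -0.36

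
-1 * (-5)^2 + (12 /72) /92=-13799 /552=-25.00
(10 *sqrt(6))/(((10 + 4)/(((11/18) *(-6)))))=-55 *sqrt(6)/21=-6.42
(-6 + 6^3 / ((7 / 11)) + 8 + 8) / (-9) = -2446 / 63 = -38.83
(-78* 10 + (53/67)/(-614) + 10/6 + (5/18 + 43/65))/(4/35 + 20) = -32740024667/847113696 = -38.65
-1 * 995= -995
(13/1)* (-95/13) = -95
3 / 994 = 0.00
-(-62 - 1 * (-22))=40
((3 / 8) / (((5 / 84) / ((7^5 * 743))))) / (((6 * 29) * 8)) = 262239621 / 4640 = 56517.16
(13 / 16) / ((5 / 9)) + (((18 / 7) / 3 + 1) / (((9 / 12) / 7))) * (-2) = -7969 / 240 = -33.20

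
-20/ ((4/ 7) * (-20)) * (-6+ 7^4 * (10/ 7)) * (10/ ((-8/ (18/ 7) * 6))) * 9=-28890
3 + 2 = 5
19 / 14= 1.36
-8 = -8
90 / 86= 45 / 43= 1.05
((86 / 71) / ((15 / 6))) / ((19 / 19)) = 172 / 355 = 0.48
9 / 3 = 3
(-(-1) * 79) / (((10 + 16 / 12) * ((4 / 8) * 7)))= 237 / 119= 1.99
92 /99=0.93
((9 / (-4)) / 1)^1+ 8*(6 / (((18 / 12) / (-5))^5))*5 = -32000729 / 324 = -98767.68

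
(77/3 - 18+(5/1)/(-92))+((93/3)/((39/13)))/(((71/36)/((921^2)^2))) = 73873817594033603/19596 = 3769841681671.44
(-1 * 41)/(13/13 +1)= -41/2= -20.50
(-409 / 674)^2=167281 / 454276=0.37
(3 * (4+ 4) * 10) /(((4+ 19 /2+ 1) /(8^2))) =30720 /29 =1059.31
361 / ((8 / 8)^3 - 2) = -361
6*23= 138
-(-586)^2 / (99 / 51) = -5837732 / 33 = -176900.97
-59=-59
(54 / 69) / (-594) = -0.00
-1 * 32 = -32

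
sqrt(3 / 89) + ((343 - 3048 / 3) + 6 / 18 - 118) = -2372 / 3 + sqrt(267) / 89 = -790.48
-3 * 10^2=-300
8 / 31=0.26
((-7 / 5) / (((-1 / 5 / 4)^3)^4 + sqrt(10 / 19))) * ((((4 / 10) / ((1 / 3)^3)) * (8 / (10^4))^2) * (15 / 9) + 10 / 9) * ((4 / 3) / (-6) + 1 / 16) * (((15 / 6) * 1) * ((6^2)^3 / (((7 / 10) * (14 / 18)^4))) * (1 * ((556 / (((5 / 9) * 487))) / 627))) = -1963808192140809338880000 / 11417523080154074074074074074072781053 + 8043758355008755052052480000000000000000 * sqrt(190) / 216932938522927407407407407407382840007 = 511.11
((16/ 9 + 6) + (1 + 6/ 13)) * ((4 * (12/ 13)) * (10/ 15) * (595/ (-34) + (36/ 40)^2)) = -379.58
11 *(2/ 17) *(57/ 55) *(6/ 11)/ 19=36/ 935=0.04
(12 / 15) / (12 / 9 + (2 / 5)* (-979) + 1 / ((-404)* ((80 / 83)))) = -77568 / 37840505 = -0.00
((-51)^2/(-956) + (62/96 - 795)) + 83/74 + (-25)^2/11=-3451098533/4669104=-739.14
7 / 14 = 1 / 2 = 0.50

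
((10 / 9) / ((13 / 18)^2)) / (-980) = -18 / 8281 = -0.00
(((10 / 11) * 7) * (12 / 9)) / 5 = 56 / 33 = 1.70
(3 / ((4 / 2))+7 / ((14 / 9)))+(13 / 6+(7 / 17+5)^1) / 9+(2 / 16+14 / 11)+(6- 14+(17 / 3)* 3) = 696349 / 40392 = 17.24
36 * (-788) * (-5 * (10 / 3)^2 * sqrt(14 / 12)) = 788000 * sqrt(42) / 3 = 1702274.56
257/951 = 0.27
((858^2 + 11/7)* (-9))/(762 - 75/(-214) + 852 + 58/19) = -17143154586/4184957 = -4096.38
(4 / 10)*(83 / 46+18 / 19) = 481 / 437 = 1.10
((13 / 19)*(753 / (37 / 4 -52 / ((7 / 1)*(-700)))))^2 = 2300746749210000 / 743325038569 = 3095.21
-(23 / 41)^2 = -529 / 1681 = -0.31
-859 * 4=-3436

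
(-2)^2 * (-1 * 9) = -36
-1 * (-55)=55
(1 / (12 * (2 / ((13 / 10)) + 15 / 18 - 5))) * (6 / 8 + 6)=-351 / 1640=-0.21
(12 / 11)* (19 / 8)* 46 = 1311 / 11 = 119.18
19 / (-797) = -19 / 797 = -0.02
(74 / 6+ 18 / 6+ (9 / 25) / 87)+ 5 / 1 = 44234 / 2175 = 20.34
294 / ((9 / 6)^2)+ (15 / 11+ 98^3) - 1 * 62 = 31061647 / 33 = 941262.03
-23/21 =-1.10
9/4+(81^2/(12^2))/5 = 909/80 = 11.36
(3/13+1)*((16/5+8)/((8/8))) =896/65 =13.78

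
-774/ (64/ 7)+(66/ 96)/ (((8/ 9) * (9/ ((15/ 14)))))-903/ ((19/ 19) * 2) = -960627/ 1792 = -536.06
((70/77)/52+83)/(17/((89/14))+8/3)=6339381/407836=15.54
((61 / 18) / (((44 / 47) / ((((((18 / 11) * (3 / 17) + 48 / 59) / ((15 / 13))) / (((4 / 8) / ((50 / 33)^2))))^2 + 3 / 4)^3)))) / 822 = 4409534412391427236364437605370791843026860339666481 / 125344695810574334654487213306647891347641294849024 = 35.18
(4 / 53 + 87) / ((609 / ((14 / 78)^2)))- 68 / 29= -1262519 / 539487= -2.34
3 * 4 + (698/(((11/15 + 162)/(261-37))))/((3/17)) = 13319212/2441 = 5456.46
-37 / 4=-9.25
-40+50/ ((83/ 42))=-1220/ 83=-14.70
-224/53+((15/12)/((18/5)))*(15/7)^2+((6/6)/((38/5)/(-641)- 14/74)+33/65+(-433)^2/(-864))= -9620094974201/42927786720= -224.10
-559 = -559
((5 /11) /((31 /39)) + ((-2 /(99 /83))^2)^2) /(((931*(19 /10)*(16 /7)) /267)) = 11232779872645 /20066722569432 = 0.56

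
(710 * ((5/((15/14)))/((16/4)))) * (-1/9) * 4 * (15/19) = -49700/171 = -290.64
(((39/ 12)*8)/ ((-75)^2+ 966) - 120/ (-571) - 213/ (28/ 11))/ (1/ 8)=-1353111950/ 2026479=-667.72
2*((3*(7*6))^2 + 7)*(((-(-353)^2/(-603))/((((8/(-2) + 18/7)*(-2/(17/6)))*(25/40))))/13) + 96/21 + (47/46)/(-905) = 27453380392095787/34265444850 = 801197.26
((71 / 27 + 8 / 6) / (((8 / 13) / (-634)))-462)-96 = -501211 / 108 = -4640.84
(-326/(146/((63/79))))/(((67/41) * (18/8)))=-187124/386389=-0.48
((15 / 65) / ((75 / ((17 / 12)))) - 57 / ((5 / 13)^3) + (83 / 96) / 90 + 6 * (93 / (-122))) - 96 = -188826487501 / 171288000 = -1102.39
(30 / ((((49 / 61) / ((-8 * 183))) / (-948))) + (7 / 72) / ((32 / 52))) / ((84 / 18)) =1462928122219 / 131712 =11107022.31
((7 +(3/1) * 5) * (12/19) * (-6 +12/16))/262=-693/2489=-0.28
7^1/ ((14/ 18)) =9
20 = 20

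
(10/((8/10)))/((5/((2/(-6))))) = -0.83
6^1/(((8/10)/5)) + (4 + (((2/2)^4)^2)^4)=85/2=42.50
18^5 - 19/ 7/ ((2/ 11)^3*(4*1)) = 423237943/ 224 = 1889455.10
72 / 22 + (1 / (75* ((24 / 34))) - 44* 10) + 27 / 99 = -4320713 / 9900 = -436.44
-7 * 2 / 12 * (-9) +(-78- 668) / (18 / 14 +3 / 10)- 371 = -184471 / 222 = -830.95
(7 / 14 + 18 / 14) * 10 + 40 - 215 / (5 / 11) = -2906 / 7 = -415.14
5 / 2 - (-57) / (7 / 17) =140.93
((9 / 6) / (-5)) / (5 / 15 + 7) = -9 / 220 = -0.04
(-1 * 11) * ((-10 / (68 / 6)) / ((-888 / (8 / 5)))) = -11 / 629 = -0.02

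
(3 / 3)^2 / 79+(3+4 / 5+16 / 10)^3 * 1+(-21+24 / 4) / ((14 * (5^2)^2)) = 21770911 / 138250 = 157.47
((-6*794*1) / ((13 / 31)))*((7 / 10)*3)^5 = -463966.44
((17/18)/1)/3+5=287/54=5.31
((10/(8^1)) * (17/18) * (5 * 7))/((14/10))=2125/72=29.51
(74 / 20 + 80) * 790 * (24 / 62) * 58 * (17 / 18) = 1402092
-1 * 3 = -3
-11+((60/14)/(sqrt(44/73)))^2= 10496/539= 19.47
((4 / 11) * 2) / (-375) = -8 / 4125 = -0.00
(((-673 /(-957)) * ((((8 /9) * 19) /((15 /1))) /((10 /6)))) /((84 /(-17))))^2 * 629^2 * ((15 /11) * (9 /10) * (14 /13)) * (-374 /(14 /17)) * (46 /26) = -497075243696126296028 /127982456476875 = -3883932.67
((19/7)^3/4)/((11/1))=6859/15092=0.45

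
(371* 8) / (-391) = -2968 / 391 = -7.59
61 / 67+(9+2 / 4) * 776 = 493985 / 67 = 7372.91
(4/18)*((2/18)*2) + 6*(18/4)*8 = 17500/81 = 216.05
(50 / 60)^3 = 125 / 216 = 0.58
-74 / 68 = -37 / 34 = -1.09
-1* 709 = -709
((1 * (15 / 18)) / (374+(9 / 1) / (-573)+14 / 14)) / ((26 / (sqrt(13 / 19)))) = 955 * sqrt(247) / 212287608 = 0.00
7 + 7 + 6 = 20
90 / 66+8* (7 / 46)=653 / 253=2.58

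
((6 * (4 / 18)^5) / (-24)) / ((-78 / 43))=172 / 2302911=0.00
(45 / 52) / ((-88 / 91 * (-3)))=105 / 352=0.30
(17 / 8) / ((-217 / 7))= -17 / 248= -0.07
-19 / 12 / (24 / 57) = -361 / 96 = -3.76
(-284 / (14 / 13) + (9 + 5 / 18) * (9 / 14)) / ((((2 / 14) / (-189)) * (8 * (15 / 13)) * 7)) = 844389 / 160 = 5277.43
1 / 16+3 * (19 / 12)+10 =237 / 16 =14.81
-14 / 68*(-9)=63 / 34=1.85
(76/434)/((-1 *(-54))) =19/5859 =0.00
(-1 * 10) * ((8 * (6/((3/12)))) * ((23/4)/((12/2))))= -1840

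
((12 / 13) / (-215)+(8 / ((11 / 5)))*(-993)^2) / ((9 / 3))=36746759356 / 30745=1195210.91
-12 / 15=-4 / 5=-0.80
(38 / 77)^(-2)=4.11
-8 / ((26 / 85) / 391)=-132940 / 13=-10226.15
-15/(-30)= 1/2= 0.50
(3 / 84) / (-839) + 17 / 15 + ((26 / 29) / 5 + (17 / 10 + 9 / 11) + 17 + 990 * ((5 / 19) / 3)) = 229965082159 / 2135775180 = 107.67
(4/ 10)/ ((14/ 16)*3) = 16/ 105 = 0.15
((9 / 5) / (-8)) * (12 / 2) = -27 / 20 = -1.35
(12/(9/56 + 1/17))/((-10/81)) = -462672/1045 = -442.75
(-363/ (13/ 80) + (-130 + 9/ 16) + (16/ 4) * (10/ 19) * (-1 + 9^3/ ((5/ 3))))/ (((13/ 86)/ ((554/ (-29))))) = 67998100439/ 372476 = 182557.00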